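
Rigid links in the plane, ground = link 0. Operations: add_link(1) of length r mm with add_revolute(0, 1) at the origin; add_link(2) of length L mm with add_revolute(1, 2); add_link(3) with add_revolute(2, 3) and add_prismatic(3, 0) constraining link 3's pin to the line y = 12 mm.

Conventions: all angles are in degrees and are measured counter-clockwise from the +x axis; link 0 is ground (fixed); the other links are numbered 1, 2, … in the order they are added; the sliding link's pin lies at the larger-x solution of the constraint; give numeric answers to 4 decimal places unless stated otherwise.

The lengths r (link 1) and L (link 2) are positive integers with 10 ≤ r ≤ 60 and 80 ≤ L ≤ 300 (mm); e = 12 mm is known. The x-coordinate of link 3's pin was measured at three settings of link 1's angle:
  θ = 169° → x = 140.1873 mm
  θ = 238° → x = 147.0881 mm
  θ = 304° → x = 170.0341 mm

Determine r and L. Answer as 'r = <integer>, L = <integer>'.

constraint per measurement: (x − r cos θ)² + (r sin θ − e)² = L²
subtracting the θ₁ and θ₂ equations cancels the r² and L² terms:
r = (x₁² − x₂²) / (2[(x₁cos θ₁ + e sin θ₁) − (x₂cos θ₂ + e sin θ₂)]) = 21.0001 → r = 21
L² = (x₁ − r cos θ₁)² + (r sin θ₁ − e)² = 25921.0013 → L = 161.0000 → L = 161
check at θ₃=304°: x = 170.0341 (printed 170.0341) ✓

r = 21, L = 161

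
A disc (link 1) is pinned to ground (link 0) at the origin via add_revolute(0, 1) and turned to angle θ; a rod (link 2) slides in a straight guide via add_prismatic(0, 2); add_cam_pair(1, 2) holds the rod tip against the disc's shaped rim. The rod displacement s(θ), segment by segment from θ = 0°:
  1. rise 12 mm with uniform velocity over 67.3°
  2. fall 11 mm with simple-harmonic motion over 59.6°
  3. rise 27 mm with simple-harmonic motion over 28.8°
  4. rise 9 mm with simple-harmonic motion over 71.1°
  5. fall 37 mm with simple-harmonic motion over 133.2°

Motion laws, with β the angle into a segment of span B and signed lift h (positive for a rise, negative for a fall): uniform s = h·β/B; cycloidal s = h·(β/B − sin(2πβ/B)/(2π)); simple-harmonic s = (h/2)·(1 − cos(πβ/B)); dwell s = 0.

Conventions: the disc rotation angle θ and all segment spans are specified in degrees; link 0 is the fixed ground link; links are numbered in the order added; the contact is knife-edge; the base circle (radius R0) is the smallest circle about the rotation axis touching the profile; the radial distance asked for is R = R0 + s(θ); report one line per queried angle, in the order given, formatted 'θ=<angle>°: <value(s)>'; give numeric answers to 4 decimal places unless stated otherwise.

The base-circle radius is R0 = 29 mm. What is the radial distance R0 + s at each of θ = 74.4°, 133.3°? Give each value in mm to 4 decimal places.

segment 1 (0° to 67.3°, uniform, h = 12) is passed completely: s = 0.0000 + (12) = 12.0000
θ = 74.4° falls in segment 2 (67.3° to 126.9°, simple-harmonic, h = -11): β = 74.4 − 67.3 = 7.1°, B = 59.6°; Δs = -11/2·(1 − cos(π·0.1191)) = -0.3807; s = 12.0000 − 0.3807 = 11.6193
segment 2 (67.3° to 126.9°, simple-harmonic, h = -11) is passed completely: s = 12.0000 + (-11) = 1.0000
θ = 133.3° falls in segment 3 (126.9° to 155.7°, simple-harmonic, h = 27): β = 133.3 − 126.9 = 6.4°, B = 28.8°; Δs = 27/2·(1 − cos(π·0.2222)) = 3.1584; s = 1.0000 + 3.1584 = 4.1584
θ=74.4°: R = R0 + s = 29 + 11.6193 = 40.6193
θ=133.3°: R = R0 + s = 29 + 4.1584 = 33.1584

θ=74.4°: 40.6193
θ=133.3°: 33.1584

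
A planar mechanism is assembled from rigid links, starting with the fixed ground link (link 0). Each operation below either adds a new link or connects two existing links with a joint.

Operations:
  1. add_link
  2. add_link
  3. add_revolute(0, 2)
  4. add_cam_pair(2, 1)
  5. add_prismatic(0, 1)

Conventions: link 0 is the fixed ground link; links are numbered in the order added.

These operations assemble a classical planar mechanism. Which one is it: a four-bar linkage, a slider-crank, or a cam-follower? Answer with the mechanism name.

links: 3 (incl. ground); joints: 1 revolute, 1 prismatic, 1 higher (cam) pair, forming one closed loop
3 links, revolute + prismatic + higher pair in one loop → cam-follower

cam-follower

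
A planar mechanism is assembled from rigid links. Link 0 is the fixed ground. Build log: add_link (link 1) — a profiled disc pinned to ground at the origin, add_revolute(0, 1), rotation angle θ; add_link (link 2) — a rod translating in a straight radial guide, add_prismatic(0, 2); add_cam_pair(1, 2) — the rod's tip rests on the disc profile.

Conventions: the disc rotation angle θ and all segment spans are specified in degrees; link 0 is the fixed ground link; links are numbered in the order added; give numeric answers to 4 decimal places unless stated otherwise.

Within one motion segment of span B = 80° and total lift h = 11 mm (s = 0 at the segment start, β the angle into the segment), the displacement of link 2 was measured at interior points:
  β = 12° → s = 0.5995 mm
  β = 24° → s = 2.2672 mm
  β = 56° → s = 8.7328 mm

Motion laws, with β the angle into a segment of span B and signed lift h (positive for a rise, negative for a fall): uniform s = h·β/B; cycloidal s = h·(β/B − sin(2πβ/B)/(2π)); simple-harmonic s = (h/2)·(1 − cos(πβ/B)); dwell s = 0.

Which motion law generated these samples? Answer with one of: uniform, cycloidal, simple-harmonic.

candidates at β/B = r: uniform s = h·r (linear in β); cycloidal s = h·(r − sin(2πr)/(2π)); simple-harmonic s = (h/2)(1 − cos(πr))
β=12°: printed 0.5995 | uniform 1.6500, cycloidal 0.2337, simple-harmonic 0.5995
β=24°: printed 2.2672 | uniform 3.3000, cycloidal 1.6350, simple-harmonic 2.2672
β=56°: printed 8.7328 | uniform 7.7000, cycloidal 9.3650, simple-harmonic 8.7328
only one law matches every sample → simple-harmonic

simple-harmonic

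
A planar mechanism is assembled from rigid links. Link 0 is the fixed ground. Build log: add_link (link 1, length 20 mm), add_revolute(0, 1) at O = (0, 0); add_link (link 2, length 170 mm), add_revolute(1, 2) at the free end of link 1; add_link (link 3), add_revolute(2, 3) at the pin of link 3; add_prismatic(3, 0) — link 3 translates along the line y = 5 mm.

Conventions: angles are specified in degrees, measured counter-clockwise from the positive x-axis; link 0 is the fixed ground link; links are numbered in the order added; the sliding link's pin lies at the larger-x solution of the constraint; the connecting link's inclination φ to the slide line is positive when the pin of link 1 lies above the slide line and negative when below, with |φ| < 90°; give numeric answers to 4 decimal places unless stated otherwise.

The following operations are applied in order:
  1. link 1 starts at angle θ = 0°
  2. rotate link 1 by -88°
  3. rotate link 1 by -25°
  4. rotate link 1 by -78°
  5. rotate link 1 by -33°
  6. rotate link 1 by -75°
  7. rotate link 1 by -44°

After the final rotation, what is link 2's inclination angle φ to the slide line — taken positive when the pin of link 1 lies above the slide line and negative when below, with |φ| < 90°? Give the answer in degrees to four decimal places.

geometry: r = 20 mm, L = 170 mm, e = 5 mm; θ starts at 0°
rotate link 1 by -88°: θ ← 0° -88° = -88°
rotate link 1 by -25°: θ ← -88° -25° = -113°
rotate link 1 by -78°: θ ← -113° -78° = -191°
rotate link 1 by -33°: θ ← -191° -33° = -224°
rotate link 1 by -75°: θ ← -224° -75° = -299°
rotate link 1 by -44°: θ ← -299° -44° = -343°
h = r sin θ − e = 5.847434 − 5 = 0.847434
sin φ = h / L = 0.847434 / 170 = 0.00498491
φ = arcsin(0.00498491) = 0.285615°

0.2856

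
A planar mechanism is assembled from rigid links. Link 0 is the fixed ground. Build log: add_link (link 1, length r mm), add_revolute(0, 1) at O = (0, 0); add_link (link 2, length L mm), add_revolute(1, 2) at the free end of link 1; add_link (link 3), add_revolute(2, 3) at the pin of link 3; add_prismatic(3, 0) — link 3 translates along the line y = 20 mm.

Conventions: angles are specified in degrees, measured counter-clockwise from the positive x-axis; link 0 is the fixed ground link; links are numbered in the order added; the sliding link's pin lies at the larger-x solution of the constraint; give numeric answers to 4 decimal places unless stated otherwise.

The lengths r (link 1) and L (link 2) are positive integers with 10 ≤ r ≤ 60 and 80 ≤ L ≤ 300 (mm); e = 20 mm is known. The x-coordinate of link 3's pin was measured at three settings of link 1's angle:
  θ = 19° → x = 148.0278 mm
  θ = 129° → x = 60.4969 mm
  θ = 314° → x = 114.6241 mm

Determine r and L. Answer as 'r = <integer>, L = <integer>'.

constraint per measurement: (x − r cos θ)² + (r sin θ − e)² = L²
subtracting the θ₁ and θ₂ equations cancels the r² and L² terms:
r = (x₁² − x₂²) / (2[(x₁cos θ₁ + e sin θ₁) − (x₂cos θ₂ + e sin θ₂)]) = 54.0000 → r = 54
L² = (x₁ − r cos θ₁)² + (r sin θ₁ − e)² = 9408.9946 → L = 97.0000 → L = 97
check at θ₃=314°: x = 114.6241 (printed 114.6241) ✓

r = 54, L = 97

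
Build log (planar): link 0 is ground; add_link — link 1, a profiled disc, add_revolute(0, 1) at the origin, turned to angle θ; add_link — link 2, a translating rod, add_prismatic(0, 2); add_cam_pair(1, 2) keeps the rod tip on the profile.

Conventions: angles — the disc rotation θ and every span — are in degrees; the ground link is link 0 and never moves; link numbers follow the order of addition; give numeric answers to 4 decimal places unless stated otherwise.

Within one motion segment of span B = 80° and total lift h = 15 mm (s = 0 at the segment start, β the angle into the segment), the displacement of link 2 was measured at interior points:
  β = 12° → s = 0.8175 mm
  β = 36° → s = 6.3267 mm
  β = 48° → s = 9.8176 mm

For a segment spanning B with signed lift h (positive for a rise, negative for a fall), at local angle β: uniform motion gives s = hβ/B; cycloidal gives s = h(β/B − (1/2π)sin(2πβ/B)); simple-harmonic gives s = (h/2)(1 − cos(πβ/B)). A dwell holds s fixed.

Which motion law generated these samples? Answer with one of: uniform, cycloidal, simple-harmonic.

candidates at β/B = r: uniform s = h·r (linear in β); cycloidal s = h·(r − sin(2πr)/(2π)); simple-harmonic s = (h/2)(1 − cos(πr))
β=12°: printed 0.8175 | uniform 2.2500, cycloidal 0.3186, simple-harmonic 0.8175
β=36°: printed 6.3267 | uniform 6.7500, cycloidal 6.0123, simple-harmonic 6.3267
β=48°: printed 9.8176 | uniform 9.0000, cycloidal 10.4032, simple-harmonic 9.8176
only one law matches every sample → simple-harmonic

simple-harmonic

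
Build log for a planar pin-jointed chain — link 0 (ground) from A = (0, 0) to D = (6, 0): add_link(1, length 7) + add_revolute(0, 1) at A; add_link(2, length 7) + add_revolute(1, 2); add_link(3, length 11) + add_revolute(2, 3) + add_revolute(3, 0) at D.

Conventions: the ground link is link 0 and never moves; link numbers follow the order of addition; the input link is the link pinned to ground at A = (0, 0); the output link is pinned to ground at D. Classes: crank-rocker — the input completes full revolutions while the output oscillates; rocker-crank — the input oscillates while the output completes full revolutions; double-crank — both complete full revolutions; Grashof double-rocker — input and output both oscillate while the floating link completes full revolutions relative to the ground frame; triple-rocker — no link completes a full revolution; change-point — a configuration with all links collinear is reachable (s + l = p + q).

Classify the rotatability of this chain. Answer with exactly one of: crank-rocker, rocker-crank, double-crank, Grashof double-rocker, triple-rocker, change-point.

lengths: ground=6, input=7, coupler=7, output=11
sorted: s=6 (shortest), l=11 (longest), p+q=14
s + l = 17 vs p + q = 14
s + l > p + q → non-Grashof → no link fully rotates → triple-rocker

triple-rocker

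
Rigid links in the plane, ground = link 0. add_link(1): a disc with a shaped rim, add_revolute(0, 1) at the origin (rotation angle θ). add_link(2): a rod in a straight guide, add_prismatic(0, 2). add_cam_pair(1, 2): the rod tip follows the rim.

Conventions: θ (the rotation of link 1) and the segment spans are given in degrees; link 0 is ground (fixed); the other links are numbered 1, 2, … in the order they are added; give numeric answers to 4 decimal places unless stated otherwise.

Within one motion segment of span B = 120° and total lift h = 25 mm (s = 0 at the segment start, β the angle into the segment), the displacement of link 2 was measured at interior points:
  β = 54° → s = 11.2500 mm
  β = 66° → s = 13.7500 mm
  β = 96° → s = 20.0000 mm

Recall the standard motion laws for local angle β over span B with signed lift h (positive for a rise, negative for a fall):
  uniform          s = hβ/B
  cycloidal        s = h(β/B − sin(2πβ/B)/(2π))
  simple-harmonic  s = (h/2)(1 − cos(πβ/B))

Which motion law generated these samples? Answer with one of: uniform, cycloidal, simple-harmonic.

candidates at β/B = r: uniform s = h·r (linear in β); cycloidal s = h·(r − sin(2πr)/(2π)); simple-harmonic s = (h/2)(1 − cos(πr))
β=54°: printed 11.2500 | uniform 11.2500, cycloidal 10.0205, simple-harmonic 10.5446
β=66°: printed 13.7500 | uniform 13.7500, cycloidal 14.9795, simple-harmonic 14.4554
β=96°: printed 20.0000 | uniform 20.0000, cycloidal 23.7841, simple-harmonic 22.6127
only one law matches every sample → uniform

uniform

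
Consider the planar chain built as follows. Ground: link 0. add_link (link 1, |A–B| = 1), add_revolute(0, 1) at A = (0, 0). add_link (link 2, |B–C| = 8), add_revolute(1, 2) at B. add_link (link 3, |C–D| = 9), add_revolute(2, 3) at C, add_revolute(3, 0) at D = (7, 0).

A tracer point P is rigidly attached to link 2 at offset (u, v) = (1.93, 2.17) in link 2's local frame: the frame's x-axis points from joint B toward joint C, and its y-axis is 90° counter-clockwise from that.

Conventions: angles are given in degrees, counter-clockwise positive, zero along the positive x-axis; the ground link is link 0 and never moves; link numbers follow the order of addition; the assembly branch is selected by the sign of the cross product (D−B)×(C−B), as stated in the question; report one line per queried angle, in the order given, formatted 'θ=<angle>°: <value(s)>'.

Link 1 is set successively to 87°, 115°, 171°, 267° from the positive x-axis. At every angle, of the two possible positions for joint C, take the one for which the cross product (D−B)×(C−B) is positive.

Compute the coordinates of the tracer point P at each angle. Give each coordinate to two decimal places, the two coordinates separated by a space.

A=(0,0), D=(7.00,0)
θ=87°: B = A + 1.00·(cos87°, sin87°) = (0.0523, 0.9986)
θ=87°: |BD| = 7.0191
θ=87°: circle(B,8.00) ∩ circle(D,9.00): a=2.2985, h=7.6627
θ=87°:   candidates: C₊=(3.4177,8.2563) cross=53.785; C₋=(1.2373,-6.9131) cross=-53.785
θ=87°:   branch + wants cross > 0 → take C=(3.4177,8.2563) (cross=53.785)
θ=87°: ex = (C−B)/|BC| = (0.4207,0.9072); ey = (-0.9072,0.4207)
θ=87°: P = B + 1.93·ex + 2.17·ey = (-1.1044,3.6624)
θ=115°: B = A + 1.00·(cos115°, sin115°) = (-0.4226, 0.9063)
θ=115°: |BD| = 7.4777
θ=115°: circle(B,8.00) ∩ circle(D,9.00): a=2.6022, h=7.5650
θ=115°:   candidates: C₊=(3.0772,8.1001) cross=56.569; C₋=(1.2435,-6.9183) cross=-56.569
θ=115°:   branch + wants cross > 0 → take C=(3.0772,8.1001) (cross=56.569)
θ=115°: ex = (C−B)/|BC| = (0.4375,0.8992); ey = (-0.8992,0.4375)
θ=115°: P = B + 1.93·ex + 2.17·ey = (-1.5296,3.5912)
θ=171°: B = A + 1.00·(cos171°, sin171°) = (-0.9877, 0.1564)
θ=171°: |BD| = 7.9892
θ=171°: circle(B,8.00) ∩ circle(D,9.00): a=2.9307, h=7.4439
θ=171°:   candidates: C₊=(2.0882,7.5415) cross=59.471; C₋=(1.7967,-7.3434) cross=-59.471
θ=171°:   branch + wants cross > 0 → take C=(2.0882,7.5415) (cross=59.471)
θ=171°: ex = (C−B)/|BC| = (0.3845,0.9231); ey = (-0.9231,0.3845)
θ=171°: P = B + 1.93·ex + 2.17·ey = (-2.2488,2.7724)
θ=267°: B = A + 1.00·(cos267°, sin267°) = (-0.0523, -0.9986)
θ=267°: |BD| = 7.1227
θ=267°: circle(B,8.00) ∩ circle(D,9.00): a=2.3680, h=7.6415
θ=267°:   candidates: C₊=(1.2209,6.8994) cross=54.428; C₋=(3.3636,-8.2327) cross=-54.428
θ=267°:   branch + wants cross > 0 → take C=(1.2209,6.8994) (cross=54.428)
θ=267°: ex = (C−B)/|BC| = (0.1592,0.9873); ey = (-0.9873,0.1592)
θ=267°: P = B + 1.93·ex + 2.17·ey = (-1.8875,1.2521)

θ=87°: -1.10 3.66
θ=115°: -1.53 3.59
θ=171°: -2.25 2.77
θ=267°: -1.89 1.25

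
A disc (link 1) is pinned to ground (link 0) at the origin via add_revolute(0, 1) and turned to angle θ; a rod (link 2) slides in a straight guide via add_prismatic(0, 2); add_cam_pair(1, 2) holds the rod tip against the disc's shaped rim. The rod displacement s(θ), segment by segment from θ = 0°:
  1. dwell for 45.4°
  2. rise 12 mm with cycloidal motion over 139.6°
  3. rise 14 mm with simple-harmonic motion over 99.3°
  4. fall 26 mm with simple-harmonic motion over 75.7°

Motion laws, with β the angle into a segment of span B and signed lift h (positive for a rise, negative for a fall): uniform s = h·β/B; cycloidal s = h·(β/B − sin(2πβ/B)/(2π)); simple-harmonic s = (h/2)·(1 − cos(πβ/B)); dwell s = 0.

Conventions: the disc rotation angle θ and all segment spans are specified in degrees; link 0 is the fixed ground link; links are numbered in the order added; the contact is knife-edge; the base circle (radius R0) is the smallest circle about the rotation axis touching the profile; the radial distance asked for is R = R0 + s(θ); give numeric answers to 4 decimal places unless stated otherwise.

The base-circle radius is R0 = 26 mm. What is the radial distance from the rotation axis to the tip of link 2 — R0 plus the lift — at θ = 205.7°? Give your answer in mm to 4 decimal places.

segment 1 (0° to 45.4°, dwell): s unchanged at 0.0000
segment 2 (45.4° to 185°, cycloidal, h = 12) is passed completely: s = 0.0000 + (12) = 12.0000
θ = 205.7° falls in segment 3 (185° to 284.3°, simple-harmonic, h = 14): β = 205.7 − 185 = 20.7°, B = 99.3°; Δs = 14/2·(1 − cos(π·0.2085)) = 1.4482; s = 12.0000 + 1.4482 = 13.4482
R = R0 + s = 26 + 13.4482 = 39.4482

39.4482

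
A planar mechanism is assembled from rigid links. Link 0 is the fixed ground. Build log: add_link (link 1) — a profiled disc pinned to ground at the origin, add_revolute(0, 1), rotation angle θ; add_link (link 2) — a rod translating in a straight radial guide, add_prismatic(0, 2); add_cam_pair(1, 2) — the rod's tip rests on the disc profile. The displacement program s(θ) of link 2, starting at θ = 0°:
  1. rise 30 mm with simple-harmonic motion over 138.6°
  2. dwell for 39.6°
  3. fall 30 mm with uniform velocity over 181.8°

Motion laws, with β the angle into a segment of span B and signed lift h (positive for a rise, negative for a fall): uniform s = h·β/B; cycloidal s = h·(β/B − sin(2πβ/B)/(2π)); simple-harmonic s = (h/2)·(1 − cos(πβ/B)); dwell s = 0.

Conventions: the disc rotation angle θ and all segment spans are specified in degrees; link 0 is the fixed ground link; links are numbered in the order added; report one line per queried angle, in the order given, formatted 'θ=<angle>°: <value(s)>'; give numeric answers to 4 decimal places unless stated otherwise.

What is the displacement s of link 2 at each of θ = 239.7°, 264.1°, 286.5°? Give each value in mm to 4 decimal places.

seg 1 [0°–138.6°] simple-harmonic, h=30: full span → s += 30 → s = 30.0000
seg 2 [138.6°–178.2°] dwell: s stays 30.0000
seg 3 [178.2°–360°] uniform, h=-30: θ=239.7° here. β=61.5, B=181.8. -30·61.5/181.8 = -10.1485 → s = 19.8515
seg 3 [178.2°–360°] uniform, h=-30: θ=264.1° here. β=85.9, B=181.8. -30·85.9/181.8 = -14.1749 → s = 15.8251
seg 3 [178.2°–360°] uniform, h=-30: θ=286.5° here. β=108.3, B=181.8. -30·108.3/181.8 = -17.8713 → s = 12.1287

θ=239.7°: 19.8515
θ=264.1°: 15.8251
θ=286.5°: 12.1287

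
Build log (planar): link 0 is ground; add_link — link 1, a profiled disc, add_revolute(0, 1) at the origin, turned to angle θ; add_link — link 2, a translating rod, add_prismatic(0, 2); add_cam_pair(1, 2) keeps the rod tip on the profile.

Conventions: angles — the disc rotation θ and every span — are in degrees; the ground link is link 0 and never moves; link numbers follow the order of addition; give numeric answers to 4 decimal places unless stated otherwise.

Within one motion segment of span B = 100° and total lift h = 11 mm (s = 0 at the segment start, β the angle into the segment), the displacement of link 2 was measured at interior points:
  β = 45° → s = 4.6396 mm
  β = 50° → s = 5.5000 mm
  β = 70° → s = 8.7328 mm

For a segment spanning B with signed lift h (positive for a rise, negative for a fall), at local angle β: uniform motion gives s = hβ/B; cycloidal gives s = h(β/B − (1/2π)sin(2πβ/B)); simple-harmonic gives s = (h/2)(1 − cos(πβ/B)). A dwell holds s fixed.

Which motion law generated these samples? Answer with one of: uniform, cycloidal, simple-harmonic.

candidates at β/B = r: uniform s = h·r (linear in β); cycloidal s = h·(r − sin(2πr)/(2π)); simple-harmonic s = (h/2)(1 − cos(πr))
β=45°: printed 4.6396 | uniform 4.9500, cycloidal 4.4090, simple-harmonic 4.6396
β=50°: printed 5.5000 | uniform 5.5000, cycloidal 5.5000, simple-harmonic 5.5000
β=70°: printed 8.7328 | uniform 7.7000, cycloidal 9.3650, simple-harmonic 8.7328
only one law matches every sample → simple-harmonic

simple-harmonic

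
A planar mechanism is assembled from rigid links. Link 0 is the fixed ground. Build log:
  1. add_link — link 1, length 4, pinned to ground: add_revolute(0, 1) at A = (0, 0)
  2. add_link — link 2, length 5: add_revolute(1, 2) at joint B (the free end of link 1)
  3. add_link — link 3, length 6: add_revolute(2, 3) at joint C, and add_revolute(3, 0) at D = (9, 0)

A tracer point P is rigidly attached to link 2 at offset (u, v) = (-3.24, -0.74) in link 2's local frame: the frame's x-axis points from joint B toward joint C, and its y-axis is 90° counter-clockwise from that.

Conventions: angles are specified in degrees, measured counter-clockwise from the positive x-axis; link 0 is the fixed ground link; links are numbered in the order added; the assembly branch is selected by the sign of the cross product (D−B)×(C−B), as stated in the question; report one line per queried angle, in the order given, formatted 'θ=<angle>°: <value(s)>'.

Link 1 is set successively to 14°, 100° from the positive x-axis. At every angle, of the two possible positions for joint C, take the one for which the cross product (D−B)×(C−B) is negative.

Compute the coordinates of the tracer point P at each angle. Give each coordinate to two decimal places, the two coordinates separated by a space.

A=(0,0), D=(9.00,0)
θ=14°: B = A + 4.00·(cos14°, sin14°) = (3.8812, 0.9677)
θ=14°: |BD| = 5.2095
θ=14°: circle(B,5.00) ∩ circle(D,6.00): a=1.5490, h=4.7540
θ=14°:   candidates: C₊=(6.2863,5.3512) cross=24.766; C₋=(4.5201,-3.9913) cross=-24.766
θ=14°:   branch - wants cross < 0 → take C=(4.5201,-3.9913) (cross=-24.766)
θ=14°: ex = (C−B)/|BC| = (0.1278,-0.9918); ey = (0.9918,0.1278)
θ=14°: P = B + -3.24·ex + -0.74·ey = (2.7332,4.0866)
θ=100°: B = A + 4.00·(cos100°, sin100°) = (-0.6946, 3.9392)
θ=100°: |BD| = 10.4644
θ=100°: circle(B,5.00) ∩ circle(D,6.00): a=4.7066, h=1.6876
θ=100°:   candidates: C₊=(4.3011,3.7310) cross=17.660; C₋=(3.0305,0.6040) cross=-17.660
θ=100°:   branch - wants cross < 0 → take C=(3.0305,0.6040) (cross=-17.660)
θ=100°: ex = (C−B)/|BC| = (0.7450,-0.6670); ey = (0.6670,0.7450)
θ=100°: P = B + -3.24·ex + -0.74·ey = (-3.6021,5.5492)

θ=14°: 2.73 4.09
θ=100°: -3.60 5.55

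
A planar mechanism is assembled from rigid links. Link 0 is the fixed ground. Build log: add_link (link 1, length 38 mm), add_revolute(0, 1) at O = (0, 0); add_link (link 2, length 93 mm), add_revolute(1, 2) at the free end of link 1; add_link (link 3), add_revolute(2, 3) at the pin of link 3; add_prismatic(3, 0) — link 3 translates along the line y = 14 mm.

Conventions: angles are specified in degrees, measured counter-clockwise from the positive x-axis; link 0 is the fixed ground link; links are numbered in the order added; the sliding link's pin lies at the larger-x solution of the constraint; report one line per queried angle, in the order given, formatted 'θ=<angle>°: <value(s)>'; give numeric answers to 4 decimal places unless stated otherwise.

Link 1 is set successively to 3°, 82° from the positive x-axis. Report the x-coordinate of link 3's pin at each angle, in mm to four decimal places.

geometry: r = 38 mm, L = 93 mm, e = 14 mm
θ=3°: crank pin P = (r cos θ, r sin θ) = (37.947922, 1.988766)
θ=3°: h = r sin θ − e = 1.988766 − 14 = -12.011234
θ=3°: x = r cos θ + √(L² − h²) = 37.947922 + 92.221094 = 130.169017
θ=82°: crank pin P = (r cos θ, r sin θ) = (5.288578, 37.630187)
θ=82°: h = r sin θ − e = 37.630187 − 14 = 23.630187
θ=82°: x = r cos θ + √(L² − h²) = 5.288578 + 89.947842 = 95.236420

θ=3°: 130.1690
θ=82°: 95.2364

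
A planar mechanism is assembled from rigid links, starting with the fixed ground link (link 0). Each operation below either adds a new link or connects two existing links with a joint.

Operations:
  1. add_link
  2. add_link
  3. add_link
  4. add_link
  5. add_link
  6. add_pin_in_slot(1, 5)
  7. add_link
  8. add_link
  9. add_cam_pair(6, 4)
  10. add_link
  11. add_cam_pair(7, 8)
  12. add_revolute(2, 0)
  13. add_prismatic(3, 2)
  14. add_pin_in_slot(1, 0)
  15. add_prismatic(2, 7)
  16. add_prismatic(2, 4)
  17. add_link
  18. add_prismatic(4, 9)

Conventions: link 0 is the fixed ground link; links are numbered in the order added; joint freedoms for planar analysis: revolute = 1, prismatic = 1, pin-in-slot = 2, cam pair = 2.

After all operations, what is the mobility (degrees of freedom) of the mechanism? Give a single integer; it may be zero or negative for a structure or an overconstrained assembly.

(L,J1,J2)=(1,0,0); link0 fixed
link1: (2,0,0)
link2: (3,0,0)
link3: (4,0,0)
link4: (5,0,0)
link5: (6,0,0)
PS 1-5 [J2]: (6,0,1)
link6: (7,0,1)
link7: (8,0,1)
C 6-4 [J2]: (8,0,2)
link8: (9,0,2)
C 7-8 [J2]: (9,0,3)
R 2-0 [J1]: (9,1,3)
P 3-2 [J1]: (9,2,3)
PS 1-0 [J2]: (9,2,4)
P 2-7 [J1]: (9,3,4)
P 2-4 [J1]: (9,4,4)
link9: (10,4,4)
P 4-9 [J1]: (10,5,4)
Grübler: 3·9 − 2·5 − 4 = 13

M = 13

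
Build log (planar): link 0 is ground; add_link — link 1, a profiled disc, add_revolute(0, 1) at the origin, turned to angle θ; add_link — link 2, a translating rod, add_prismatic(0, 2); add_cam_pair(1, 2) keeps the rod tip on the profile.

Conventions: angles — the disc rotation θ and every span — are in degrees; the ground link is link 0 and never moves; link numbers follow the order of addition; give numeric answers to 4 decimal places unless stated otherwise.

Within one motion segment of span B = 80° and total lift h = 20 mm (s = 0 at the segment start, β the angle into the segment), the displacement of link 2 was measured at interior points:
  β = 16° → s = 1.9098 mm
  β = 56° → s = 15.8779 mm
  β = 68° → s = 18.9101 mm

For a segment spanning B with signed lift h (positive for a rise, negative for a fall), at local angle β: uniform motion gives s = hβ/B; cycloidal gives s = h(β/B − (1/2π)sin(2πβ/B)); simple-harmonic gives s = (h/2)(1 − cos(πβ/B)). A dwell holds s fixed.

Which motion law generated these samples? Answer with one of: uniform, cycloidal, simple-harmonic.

candidates at β/B = r: uniform s = h·r (linear in β); cycloidal s = h·(r − sin(2πr)/(2π)); simple-harmonic s = (h/2)(1 − cos(πr))
β=16°: printed 1.9098 | uniform 4.0000, cycloidal 0.9727, simple-harmonic 1.9098
β=56°: printed 15.8779 | uniform 14.0000, cycloidal 17.0273, simple-harmonic 15.8779
β=68°: printed 18.9101 | uniform 17.0000, cycloidal 19.5752, simple-harmonic 18.9101
only one law matches every sample → simple-harmonic

simple-harmonic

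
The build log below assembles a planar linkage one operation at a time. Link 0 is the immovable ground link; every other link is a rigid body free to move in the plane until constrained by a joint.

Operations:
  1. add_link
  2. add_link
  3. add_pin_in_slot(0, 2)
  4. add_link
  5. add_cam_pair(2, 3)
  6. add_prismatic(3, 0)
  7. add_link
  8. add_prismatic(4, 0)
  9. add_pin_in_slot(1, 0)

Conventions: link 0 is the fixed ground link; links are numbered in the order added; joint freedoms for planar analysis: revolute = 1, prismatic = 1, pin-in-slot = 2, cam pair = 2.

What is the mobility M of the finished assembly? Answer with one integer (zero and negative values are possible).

(L,J1,J2)=(1,0,0); link0 fixed
link1: (2,0,0)
link2: (3,0,0)
PS 0-2 [J2]: (3,0,1)
link3: (4,0,1)
C 2-3 [J2]: (4,0,2)
P 3-0 [J1]: (4,1,2)
link4: (5,1,2)
P 4-0 [J1]: (5,2,2)
PS 1-0 [J2]: (5,2,3)
Grübler: 3·4 − 2·2 − 3 = 5

M = 5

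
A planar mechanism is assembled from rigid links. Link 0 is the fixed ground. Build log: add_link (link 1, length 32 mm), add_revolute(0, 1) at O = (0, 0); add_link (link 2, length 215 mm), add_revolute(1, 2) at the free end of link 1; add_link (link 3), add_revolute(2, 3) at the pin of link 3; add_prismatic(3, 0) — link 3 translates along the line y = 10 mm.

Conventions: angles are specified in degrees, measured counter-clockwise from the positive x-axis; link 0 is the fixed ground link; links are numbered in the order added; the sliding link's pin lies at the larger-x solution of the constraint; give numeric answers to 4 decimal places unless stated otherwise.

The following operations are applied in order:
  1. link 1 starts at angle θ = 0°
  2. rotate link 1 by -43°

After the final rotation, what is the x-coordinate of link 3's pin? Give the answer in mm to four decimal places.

geometry: r = 32 mm, L = 215 mm, e = 10 mm; θ starts at 0°
rotate link 1 by -43°: θ ← 0° -43° = -43°
crank pin P = (r cos θ, r sin θ) = (23.403318, -21.823948)
h = r sin θ − e = -21.823948 − 10 = -31.823948
x = r cos θ + √(L² − h²) = 23.403318 + 212.631692 = 236.035010

236.0350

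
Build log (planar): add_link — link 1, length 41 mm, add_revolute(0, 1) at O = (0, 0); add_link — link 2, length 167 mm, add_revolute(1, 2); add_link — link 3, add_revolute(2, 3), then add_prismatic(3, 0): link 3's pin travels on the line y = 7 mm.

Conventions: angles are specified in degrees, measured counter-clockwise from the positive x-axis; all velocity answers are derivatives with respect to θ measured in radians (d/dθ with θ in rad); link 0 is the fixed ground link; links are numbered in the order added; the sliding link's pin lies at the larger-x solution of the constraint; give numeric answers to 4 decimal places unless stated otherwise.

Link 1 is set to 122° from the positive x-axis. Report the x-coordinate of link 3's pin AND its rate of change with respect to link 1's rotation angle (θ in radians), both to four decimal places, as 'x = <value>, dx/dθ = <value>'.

geometry: r = 41 mm, L = 167 mm, e = 7 mm
crank pin P = (r cos θ, r sin θ) = (-21.726690, 34.769972)
h = r sin θ − e = 34.769972 − 7 = 27.769972
x = r cos θ + √(L² − h²) = -21.726690 + 164.674918 = 142.948228
dx/dθ = −r sin θ − h·r cos θ/√(L² − h²) (θ in radians; h = 27.769972) = -31.106089

x = 142.9482, dx/dθ = -31.1061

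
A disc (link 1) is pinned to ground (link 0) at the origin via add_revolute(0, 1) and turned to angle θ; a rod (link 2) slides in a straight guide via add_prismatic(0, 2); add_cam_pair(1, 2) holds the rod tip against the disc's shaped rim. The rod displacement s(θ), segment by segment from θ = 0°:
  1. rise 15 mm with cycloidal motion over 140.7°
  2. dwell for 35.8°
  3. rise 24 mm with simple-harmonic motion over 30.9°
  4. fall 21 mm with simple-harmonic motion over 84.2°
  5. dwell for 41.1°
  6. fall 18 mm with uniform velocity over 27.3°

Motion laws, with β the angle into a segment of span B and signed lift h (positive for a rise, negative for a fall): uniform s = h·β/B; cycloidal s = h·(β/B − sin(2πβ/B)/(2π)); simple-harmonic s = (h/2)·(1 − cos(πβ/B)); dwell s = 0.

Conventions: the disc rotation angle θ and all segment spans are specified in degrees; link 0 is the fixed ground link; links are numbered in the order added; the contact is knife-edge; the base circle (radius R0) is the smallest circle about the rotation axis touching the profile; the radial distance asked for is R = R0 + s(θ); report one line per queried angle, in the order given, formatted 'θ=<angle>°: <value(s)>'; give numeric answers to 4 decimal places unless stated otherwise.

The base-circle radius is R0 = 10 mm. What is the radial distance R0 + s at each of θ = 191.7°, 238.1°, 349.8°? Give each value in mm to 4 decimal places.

segment 1 (0° to 140.7°, cycloidal, h = 15) is passed completely: s = 0.0000 + (15) = 15.0000
segment 2 (140.7° to 176.5°, dwell): s unchanged at 15.0000
θ = 191.7° falls in segment 3 (176.5° to 207.4°, simple-harmonic, h = 24): β = 191.7 − 176.5 = 15.2°, B = 30.9°; Δs = 24/2·(1 − cos(π·0.4919)) = 11.6950; s = 15.0000 + 11.6950 = 26.6950
segment 3 (176.5° to 207.4°, simple-harmonic, h = 24) is passed completely: s = 15.0000 + (24) = 39.0000
θ = 238.1° falls in segment 4 (207.4° to 291.6°, simple-harmonic, h = -21): β = 238.1 − 207.4 = 30.7°, B = 84.2°; Δs = -21/2·(1 − cos(π·0.3646)) = -6.1673; s = 39.0000 − 6.1673 = 32.8327
segment 4 (207.4° to 291.6°, simple-harmonic, h = -21) is passed completely: s = 39.0000 + (-21) = 18.0000
segment 5 (291.6° to 332.7°, dwell): s unchanged at 18.0000
θ = 349.8° falls in segment 6 (332.7° to 360°, uniform, h = -18): β = 349.8 − 332.7 = 17.1°, B = 27.3°; Δs = -18·17.1/27.3 = -11.2747; s = 18.0000 − 11.2747 = 6.7253
θ=191.7°: R = R0 + s = 10 + 26.6950 = 36.6950
θ=238.1°: R = R0 + s = 10 + 32.8327 = 42.8327
θ=349.8°: R = R0 + s = 10 + 6.7253 = 16.7253

θ=191.7°: 36.6950
θ=238.1°: 42.8327
θ=349.8°: 16.7253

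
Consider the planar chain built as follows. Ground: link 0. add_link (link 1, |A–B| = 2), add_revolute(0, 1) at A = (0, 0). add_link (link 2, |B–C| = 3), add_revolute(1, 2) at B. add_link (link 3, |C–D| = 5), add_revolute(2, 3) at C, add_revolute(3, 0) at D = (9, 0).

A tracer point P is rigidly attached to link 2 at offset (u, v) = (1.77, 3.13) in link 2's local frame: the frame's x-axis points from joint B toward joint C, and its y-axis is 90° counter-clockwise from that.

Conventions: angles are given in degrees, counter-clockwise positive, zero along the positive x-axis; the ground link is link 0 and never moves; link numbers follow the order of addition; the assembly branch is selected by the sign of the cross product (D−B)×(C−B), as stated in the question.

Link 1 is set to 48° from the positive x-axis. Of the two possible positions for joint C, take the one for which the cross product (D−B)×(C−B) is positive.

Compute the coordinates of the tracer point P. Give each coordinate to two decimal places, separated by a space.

A=(0,0), D=(9.00,0)
B = A + 2.00·(cos48°, sin48°) = (1.3383, 1.4863)
|BD| = 7.8046
circle(B,3.00) ∩ circle(D,5.00): a=2.8772, h=0.8494
  candidates: C₊=(4.3246,1.7722) cross=6.629; C₋=(4.0011,0.1045) cross=-6.629
  branch + wants cross > 0 → take C=(4.3246,1.7722) (cross=6.629)
ex = (C−B)/|BC| = (0.9954,0.0953); ey = (-0.0953,0.9954)
P = B + 1.77·ex + 3.13·ey = (2.8019,4.7707)

2.80 4.77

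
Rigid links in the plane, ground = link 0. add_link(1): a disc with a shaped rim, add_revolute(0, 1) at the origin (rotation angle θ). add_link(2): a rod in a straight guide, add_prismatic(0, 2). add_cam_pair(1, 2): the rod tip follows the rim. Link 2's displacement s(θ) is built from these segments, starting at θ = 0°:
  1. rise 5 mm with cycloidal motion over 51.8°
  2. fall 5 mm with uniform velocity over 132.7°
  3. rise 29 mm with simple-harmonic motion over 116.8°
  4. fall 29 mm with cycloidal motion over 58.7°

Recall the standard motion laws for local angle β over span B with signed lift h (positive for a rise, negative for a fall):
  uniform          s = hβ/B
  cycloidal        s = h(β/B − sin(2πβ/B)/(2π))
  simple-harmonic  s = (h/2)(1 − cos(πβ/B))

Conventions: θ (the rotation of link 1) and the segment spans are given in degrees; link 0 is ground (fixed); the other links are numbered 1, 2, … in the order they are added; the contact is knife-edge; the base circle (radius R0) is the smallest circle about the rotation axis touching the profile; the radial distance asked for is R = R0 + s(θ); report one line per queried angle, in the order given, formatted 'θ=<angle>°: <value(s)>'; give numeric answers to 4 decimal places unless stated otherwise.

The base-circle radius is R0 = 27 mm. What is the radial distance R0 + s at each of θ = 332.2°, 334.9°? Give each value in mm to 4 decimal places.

segment 1 (0° to 51.8°, cycloidal, h = 5) is passed completely: s = 0.0000 + (5) = 5.0000
segment 2 (51.8° to 184.5°, uniform, h = -5) is passed completely: s = 5.0000 + (-5) = 0.0000
segment 3 (184.5° to 301.3°, simple-harmonic, h = 29) is passed completely: s = 0.0000 + (29) = 29.0000
θ = 332.2° falls in segment 4 (301.3° to 360°, cycloidal, h = -29): β = 332.2 − 301.3 = 30.9°, B = 58.7°; Δs = -29·(0.5264 − sin(2π·0.5264)/(2π)) = -16.0280; s = 29.0000 − 16.0280 = 12.9720
θ = 334.9° falls in segment 4 (301.3° to 360°, cycloidal, h = -29): β = 334.9 − 301.3 = 33.6°, B = 58.7°; Δs = -29·(0.5724 − sin(2π·0.5724)/(2π)) = -18.6276; s = 29.0000 − 18.6276 = 10.3724
θ=332.2°: R = R0 + s = 27 + 12.9720 = 39.9720
θ=334.9°: R = R0 + s = 27 + 10.3724 = 37.3724

θ=332.2°: 39.9720
θ=334.9°: 37.3724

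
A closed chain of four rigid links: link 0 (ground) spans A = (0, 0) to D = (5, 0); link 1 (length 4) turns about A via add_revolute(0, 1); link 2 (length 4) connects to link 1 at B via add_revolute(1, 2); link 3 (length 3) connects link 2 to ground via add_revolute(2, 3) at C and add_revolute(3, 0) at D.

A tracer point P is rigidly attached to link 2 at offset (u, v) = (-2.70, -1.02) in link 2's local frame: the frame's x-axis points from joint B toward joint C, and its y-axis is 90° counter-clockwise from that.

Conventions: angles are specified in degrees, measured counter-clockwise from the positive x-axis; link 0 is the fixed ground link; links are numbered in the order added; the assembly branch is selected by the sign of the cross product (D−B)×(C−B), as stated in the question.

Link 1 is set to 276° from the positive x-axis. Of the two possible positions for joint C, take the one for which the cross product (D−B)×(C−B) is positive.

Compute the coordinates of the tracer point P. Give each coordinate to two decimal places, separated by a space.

A=(0,0), D=(5.00,0)
B = A + 4.00·(cos276°, sin276°) = (0.4181, -3.9781)
|BD| = 6.0679
circle(B,4.00) ∩ circle(D,3.00): a=3.6107, h=1.7212
  candidates: C₊=(2.0162,-0.3112) cross=10.444; C₋=(4.2730,-2.9106) cross=-10.444
  branch + wants cross > 0 → take C=(2.0162,-0.3112) (cross=10.444)
ex = (C−B)/|BC| = (0.3995,0.9167); ey = (-0.9167,0.3995)
P = B + -2.70·ex + -1.02·ey = (0.2745,-6.8608)

0.27 -6.86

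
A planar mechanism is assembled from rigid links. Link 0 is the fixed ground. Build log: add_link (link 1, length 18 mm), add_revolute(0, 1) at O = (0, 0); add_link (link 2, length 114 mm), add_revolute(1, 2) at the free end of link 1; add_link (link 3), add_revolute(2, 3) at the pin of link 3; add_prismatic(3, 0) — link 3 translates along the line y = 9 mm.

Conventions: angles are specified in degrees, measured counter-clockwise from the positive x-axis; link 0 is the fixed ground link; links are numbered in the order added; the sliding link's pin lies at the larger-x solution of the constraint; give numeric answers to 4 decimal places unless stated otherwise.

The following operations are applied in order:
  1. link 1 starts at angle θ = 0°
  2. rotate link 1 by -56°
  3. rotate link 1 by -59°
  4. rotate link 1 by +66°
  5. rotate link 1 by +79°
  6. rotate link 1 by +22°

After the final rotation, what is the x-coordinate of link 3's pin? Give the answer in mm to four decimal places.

geometry: r = 18 mm, L = 114 mm, e = 9 mm; θ starts at 0°
rotate link 1 by -56°: θ ← 0° -56° = -56°
rotate link 1 by -59°: θ ← -56° -59° = -115°
rotate link 1 by +66°: θ ← -115° +66° = -49°
rotate link 1 by +79°: θ ← -49° +79° = 30°
rotate link 1 by +22°: θ ← 30° +22° = 52°
crank pin P = (r cos θ, r sin θ) = (11.081907, 14.184194)
h = r sin θ − e = 14.184194 − 9 = 5.184194
x = r cos θ + √(L² − h²) = 11.081907 + 113.882062 = 124.963969

124.9640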